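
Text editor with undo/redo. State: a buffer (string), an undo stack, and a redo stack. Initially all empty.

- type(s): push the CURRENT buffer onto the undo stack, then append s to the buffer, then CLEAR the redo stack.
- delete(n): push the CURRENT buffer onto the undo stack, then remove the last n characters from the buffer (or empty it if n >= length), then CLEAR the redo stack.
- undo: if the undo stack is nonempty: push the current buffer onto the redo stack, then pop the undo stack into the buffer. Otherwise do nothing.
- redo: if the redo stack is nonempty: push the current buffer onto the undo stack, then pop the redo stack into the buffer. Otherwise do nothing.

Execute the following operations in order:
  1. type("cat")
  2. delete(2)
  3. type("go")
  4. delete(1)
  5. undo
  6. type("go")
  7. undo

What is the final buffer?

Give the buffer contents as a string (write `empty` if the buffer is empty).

After op 1 (type): buf='cat' undo_depth=1 redo_depth=0
After op 2 (delete): buf='c' undo_depth=2 redo_depth=0
After op 3 (type): buf='cgo' undo_depth=3 redo_depth=0
After op 4 (delete): buf='cg' undo_depth=4 redo_depth=0
After op 5 (undo): buf='cgo' undo_depth=3 redo_depth=1
After op 6 (type): buf='cgogo' undo_depth=4 redo_depth=0
After op 7 (undo): buf='cgo' undo_depth=3 redo_depth=1

Answer: cgo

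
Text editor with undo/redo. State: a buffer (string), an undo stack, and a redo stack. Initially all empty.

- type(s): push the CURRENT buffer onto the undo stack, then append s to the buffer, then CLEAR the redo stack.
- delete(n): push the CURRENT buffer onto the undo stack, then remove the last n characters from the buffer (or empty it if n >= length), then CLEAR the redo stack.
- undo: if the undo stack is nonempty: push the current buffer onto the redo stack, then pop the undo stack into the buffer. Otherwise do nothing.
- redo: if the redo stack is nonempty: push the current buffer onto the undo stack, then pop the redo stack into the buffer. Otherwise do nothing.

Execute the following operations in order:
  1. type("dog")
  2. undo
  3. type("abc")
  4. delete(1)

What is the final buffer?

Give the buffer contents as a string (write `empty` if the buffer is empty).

Answer: ab

Derivation:
After op 1 (type): buf='dog' undo_depth=1 redo_depth=0
After op 2 (undo): buf='(empty)' undo_depth=0 redo_depth=1
After op 3 (type): buf='abc' undo_depth=1 redo_depth=0
After op 4 (delete): buf='ab' undo_depth=2 redo_depth=0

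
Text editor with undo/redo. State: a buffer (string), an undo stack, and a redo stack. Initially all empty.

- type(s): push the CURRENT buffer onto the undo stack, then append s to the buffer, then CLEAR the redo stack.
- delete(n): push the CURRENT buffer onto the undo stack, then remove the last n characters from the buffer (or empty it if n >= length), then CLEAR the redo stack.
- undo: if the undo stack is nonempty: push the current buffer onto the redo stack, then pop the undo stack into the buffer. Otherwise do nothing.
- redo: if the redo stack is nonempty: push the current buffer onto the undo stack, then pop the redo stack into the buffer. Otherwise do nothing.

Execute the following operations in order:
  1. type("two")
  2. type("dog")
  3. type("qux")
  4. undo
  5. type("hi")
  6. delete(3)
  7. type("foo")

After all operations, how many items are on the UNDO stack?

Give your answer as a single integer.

After op 1 (type): buf='two' undo_depth=1 redo_depth=0
After op 2 (type): buf='twodog' undo_depth=2 redo_depth=0
After op 3 (type): buf='twodogqux' undo_depth=3 redo_depth=0
After op 4 (undo): buf='twodog' undo_depth=2 redo_depth=1
After op 5 (type): buf='twodoghi' undo_depth=3 redo_depth=0
After op 6 (delete): buf='twodo' undo_depth=4 redo_depth=0
After op 7 (type): buf='twodofoo' undo_depth=5 redo_depth=0

Answer: 5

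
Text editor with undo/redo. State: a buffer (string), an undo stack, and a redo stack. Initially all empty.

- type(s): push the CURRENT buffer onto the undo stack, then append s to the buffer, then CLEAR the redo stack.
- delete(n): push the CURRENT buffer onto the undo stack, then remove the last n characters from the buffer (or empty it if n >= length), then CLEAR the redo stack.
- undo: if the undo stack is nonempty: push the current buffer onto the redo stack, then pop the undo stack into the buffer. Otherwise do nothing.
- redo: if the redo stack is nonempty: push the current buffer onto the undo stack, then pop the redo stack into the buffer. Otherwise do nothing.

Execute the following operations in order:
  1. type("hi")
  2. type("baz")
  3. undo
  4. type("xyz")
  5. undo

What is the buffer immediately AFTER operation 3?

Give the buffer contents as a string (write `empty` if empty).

After op 1 (type): buf='hi' undo_depth=1 redo_depth=0
After op 2 (type): buf='hibaz' undo_depth=2 redo_depth=0
After op 3 (undo): buf='hi' undo_depth=1 redo_depth=1

Answer: hi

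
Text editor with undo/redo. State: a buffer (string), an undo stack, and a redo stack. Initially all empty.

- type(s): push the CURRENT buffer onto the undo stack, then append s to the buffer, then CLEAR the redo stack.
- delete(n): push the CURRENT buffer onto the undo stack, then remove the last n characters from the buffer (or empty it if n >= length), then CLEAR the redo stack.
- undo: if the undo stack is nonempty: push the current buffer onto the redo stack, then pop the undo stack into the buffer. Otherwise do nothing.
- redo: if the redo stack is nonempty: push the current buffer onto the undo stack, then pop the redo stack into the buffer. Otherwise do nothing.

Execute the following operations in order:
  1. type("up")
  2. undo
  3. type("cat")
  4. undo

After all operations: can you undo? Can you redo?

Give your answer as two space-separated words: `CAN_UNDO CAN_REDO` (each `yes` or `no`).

Answer: no yes

Derivation:
After op 1 (type): buf='up' undo_depth=1 redo_depth=0
After op 2 (undo): buf='(empty)' undo_depth=0 redo_depth=1
After op 3 (type): buf='cat' undo_depth=1 redo_depth=0
After op 4 (undo): buf='(empty)' undo_depth=0 redo_depth=1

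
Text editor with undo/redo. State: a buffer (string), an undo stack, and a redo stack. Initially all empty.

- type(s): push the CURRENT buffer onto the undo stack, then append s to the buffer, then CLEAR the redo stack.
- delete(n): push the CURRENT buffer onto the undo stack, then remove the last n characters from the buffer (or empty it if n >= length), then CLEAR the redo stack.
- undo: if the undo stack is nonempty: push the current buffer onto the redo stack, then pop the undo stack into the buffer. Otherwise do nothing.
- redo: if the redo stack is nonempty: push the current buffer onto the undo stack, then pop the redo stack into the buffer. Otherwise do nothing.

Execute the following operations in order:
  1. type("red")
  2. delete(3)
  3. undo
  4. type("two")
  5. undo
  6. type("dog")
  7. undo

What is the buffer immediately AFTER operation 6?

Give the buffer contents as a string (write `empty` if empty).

After op 1 (type): buf='red' undo_depth=1 redo_depth=0
After op 2 (delete): buf='(empty)' undo_depth=2 redo_depth=0
After op 3 (undo): buf='red' undo_depth=1 redo_depth=1
After op 4 (type): buf='redtwo' undo_depth=2 redo_depth=0
After op 5 (undo): buf='red' undo_depth=1 redo_depth=1
After op 6 (type): buf='reddog' undo_depth=2 redo_depth=0

Answer: reddog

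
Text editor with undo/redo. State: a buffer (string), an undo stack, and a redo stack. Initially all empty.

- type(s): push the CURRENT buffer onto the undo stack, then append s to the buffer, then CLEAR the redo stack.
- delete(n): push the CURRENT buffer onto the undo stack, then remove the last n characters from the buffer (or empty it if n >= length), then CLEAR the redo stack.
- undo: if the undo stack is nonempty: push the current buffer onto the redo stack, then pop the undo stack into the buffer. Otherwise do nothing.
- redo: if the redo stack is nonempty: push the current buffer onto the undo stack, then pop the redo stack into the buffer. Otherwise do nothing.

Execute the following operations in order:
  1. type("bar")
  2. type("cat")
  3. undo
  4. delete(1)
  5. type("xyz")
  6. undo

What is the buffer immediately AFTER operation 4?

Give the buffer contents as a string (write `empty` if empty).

Answer: ba

Derivation:
After op 1 (type): buf='bar' undo_depth=1 redo_depth=0
After op 2 (type): buf='barcat' undo_depth=2 redo_depth=0
After op 3 (undo): buf='bar' undo_depth=1 redo_depth=1
After op 4 (delete): buf='ba' undo_depth=2 redo_depth=0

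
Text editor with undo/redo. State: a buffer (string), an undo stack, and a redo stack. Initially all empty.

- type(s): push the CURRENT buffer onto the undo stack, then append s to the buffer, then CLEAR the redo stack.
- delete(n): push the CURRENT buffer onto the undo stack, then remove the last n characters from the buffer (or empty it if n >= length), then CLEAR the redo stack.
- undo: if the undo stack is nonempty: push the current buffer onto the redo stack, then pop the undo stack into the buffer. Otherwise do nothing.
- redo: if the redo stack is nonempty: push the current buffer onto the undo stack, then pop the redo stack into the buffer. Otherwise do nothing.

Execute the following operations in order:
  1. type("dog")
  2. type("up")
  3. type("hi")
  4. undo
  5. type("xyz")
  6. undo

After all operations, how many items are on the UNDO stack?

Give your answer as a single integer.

Answer: 2

Derivation:
After op 1 (type): buf='dog' undo_depth=1 redo_depth=0
After op 2 (type): buf='dogup' undo_depth=2 redo_depth=0
After op 3 (type): buf='doguphi' undo_depth=3 redo_depth=0
After op 4 (undo): buf='dogup' undo_depth=2 redo_depth=1
After op 5 (type): buf='dogupxyz' undo_depth=3 redo_depth=0
After op 6 (undo): buf='dogup' undo_depth=2 redo_depth=1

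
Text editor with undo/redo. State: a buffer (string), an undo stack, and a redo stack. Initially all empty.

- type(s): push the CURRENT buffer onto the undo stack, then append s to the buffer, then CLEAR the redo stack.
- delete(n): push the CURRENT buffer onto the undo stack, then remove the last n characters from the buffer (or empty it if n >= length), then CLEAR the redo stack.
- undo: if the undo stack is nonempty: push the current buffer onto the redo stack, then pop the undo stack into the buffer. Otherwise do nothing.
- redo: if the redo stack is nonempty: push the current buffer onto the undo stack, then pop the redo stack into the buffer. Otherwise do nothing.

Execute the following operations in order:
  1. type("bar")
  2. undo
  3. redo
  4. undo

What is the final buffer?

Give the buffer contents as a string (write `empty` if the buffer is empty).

Answer: empty

Derivation:
After op 1 (type): buf='bar' undo_depth=1 redo_depth=0
After op 2 (undo): buf='(empty)' undo_depth=0 redo_depth=1
After op 3 (redo): buf='bar' undo_depth=1 redo_depth=0
After op 4 (undo): buf='(empty)' undo_depth=0 redo_depth=1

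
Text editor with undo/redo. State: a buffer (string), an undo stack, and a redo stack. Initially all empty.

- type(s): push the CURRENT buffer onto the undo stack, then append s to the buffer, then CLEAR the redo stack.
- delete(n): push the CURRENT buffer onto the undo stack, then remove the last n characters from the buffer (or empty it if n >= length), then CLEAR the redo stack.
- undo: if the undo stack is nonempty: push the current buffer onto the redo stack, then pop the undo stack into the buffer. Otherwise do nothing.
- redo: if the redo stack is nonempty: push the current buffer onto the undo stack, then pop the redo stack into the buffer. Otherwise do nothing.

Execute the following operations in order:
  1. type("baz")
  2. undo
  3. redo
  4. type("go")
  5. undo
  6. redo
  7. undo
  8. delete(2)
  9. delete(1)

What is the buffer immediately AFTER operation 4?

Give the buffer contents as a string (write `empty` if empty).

Answer: bazgo

Derivation:
After op 1 (type): buf='baz' undo_depth=1 redo_depth=0
After op 2 (undo): buf='(empty)' undo_depth=0 redo_depth=1
After op 3 (redo): buf='baz' undo_depth=1 redo_depth=0
After op 4 (type): buf='bazgo' undo_depth=2 redo_depth=0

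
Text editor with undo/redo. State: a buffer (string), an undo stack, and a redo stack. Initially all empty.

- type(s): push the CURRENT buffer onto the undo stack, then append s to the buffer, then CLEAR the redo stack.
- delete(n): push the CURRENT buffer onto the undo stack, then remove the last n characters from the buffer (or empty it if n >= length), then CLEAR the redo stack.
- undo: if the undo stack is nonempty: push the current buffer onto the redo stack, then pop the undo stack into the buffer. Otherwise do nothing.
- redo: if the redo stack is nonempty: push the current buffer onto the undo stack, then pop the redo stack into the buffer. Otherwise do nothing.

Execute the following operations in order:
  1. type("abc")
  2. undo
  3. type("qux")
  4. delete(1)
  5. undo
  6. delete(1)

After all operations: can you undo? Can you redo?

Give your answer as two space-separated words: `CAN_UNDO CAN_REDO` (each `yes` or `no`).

Answer: yes no

Derivation:
After op 1 (type): buf='abc' undo_depth=1 redo_depth=0
After op 2 (undo): buf='(empty)' undo_depth=0 redo_depth=1
After op 3 (type): buf='qux' undo_depth=1 redo_depth=0
After op 4 (delete): buf='qu' undo_depth=2 redo_depth=0
After op 5 (undo): buf='qux' undo_depth=1 redo_depth=1
After op 6 (delete): buf='qu' undo_depth=2 redo_depth=0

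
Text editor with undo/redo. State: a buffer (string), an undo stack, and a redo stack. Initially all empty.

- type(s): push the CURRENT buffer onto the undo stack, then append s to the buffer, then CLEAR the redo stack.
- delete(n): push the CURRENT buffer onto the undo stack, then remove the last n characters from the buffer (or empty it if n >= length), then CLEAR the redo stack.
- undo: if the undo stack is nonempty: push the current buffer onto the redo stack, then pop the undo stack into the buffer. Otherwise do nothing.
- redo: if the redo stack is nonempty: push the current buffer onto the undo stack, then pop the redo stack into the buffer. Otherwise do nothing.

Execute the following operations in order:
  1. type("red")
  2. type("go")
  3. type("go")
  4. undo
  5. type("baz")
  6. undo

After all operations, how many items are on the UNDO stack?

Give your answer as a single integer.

After op 1 (type): buf='red' undo_depth=1 redo_depth=0
After op 2 (type): buf='redgo' undo_depth=2 redo_depth=0
After op 3 (type): buf='redgogo' undo_depth=3 redo_depth=0
After op 4 (undo): buf='redgo' undo_depth=2 redo_depth=1
After op 5 (type): buf='redgobaz' undo_depth=3 redo_depth=0
After op 6 (undo): buf='redgo' undo_depth=2 redo_depth=1

Answer: 2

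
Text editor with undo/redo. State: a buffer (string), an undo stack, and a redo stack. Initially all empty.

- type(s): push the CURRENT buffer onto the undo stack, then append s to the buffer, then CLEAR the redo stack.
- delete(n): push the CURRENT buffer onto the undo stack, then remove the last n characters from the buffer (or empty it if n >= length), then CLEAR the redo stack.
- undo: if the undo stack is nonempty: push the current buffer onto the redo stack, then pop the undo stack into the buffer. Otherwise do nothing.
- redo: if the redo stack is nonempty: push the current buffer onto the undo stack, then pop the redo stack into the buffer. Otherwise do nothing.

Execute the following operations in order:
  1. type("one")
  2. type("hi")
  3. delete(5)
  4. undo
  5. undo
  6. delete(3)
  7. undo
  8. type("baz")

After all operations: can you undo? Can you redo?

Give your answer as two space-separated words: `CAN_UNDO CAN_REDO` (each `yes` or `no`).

After op 1 (type): buf='one' undo_depth=1 redo_depth=0
After op 2 (type): buf='onehi' undo_depth=2 redo_depth=0
After op 3 (delete): buf='(empty)' undo_depth=3 redo_depth=0
After op 4 (undo): buf='onehi' undo_depth=2 redo_depth=1
After op 5 (undo): buf='one' undo_depth=1 redo_depth=2
After op 6 (delete): buf='(empty)' undo_depth=2 redo_depth=0
After op 7 (undo): buf='one' undo_depth=1 redo_depth=1
After op 8 (type): buf='onebaz' undo_depth=2 redo_depth=0

Answer: yes no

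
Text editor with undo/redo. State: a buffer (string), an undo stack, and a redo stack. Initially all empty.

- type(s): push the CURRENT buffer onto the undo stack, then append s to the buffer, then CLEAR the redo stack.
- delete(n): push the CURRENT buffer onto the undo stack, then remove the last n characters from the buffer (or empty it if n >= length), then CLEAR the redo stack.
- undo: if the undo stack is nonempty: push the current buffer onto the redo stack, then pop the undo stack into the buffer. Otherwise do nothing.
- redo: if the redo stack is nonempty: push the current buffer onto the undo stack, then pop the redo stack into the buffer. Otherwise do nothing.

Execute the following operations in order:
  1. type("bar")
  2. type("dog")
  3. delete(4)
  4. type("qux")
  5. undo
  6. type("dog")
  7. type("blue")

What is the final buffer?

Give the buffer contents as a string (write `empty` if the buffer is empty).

Answer: badogblue

Derivation:
After op 1 (type): buf='bar' undo_depth=1 redo_depth=0
After op 2 (type): buf='bardog' undo_depth=2 redo_depth=0
After op 3 (delete): buf='ba' undo_depth=3 redo_depth=0
After op 4 (type): buf='baqux' undo_depth=4 redo_depth=0
After op 5 (undo): buf='ba' undo_depth=3 redo_depth=1
After op 6 (type): buf='badog' undo_depth=4 redo_depth=0
After op 7 (type): buf='badogblue' undo_depth=5 redo_depth=0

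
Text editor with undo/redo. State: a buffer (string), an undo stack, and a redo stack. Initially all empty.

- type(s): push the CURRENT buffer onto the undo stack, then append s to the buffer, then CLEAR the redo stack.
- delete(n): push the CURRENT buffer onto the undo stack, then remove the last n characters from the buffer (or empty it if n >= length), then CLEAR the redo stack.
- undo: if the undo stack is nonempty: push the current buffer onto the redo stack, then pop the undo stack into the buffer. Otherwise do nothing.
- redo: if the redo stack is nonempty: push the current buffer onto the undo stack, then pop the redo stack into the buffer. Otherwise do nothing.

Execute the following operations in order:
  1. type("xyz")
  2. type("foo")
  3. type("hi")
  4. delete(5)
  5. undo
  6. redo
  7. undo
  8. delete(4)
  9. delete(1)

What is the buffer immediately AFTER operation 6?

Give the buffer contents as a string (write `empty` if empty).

Answer: xyz

Derivation:
After op 1 (type): buf='xyz' undo_depth=1 redo_depth=0
After op 2 (type): buf='xyzfoo' undo_depth=2 redo_depth=0
After op 3 (type): buf='xyzfoohi' undo_depth=3 redo_depth=0
After op 4 (delete): buf='xyz' undo_depth=4 redo_depth=0
After op 5 (undo): buf='xyzfoohi' undo_depth=3 redo_depth=1
After op 6 (redo): buf='xyz' undo_depth=4 redo_depth=0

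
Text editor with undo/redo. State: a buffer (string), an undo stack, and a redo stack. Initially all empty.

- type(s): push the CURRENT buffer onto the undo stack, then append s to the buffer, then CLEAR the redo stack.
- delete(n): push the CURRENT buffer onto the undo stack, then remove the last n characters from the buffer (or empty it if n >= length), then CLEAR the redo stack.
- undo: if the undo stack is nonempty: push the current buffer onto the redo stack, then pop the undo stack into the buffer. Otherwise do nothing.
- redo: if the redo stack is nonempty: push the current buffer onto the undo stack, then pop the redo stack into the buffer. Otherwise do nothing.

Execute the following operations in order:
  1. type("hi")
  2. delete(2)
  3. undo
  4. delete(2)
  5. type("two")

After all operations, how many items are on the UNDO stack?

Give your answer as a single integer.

Answer: 3

Derivation:
After op 1 (type): buf='hi' undo_depth=1 redo_depth=0
After op 2 (delete): buf='(empty)' undo_depth=2 redo_depth=0
After op 3 (undo): buf='hi' undo_depth=1 redo_depth=1
After op 4 (delete): buf='(empty)' undo_depth=2 redo_depth=0
After op 5 (type): buf='two' undo_depth=3 redo_depth=0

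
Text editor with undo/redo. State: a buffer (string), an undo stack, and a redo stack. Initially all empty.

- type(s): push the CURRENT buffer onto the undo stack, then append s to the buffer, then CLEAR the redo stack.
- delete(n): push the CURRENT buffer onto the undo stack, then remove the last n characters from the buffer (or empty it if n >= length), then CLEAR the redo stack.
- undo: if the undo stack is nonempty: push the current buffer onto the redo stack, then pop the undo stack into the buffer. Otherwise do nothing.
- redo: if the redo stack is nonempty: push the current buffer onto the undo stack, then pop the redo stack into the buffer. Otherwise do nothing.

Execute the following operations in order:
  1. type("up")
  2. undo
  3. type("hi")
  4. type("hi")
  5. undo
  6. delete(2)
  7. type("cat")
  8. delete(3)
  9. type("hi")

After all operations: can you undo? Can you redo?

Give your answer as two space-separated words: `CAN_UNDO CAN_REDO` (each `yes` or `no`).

Answer: yes no

Derivation:
After op 1 (type): buf='up' undo_depth=1 redo_depth=0
After op 2 (undo): buf='(empty)' undo_depth=0 redo_depth=1
After op 3 (type): buf='hi' undo_depth=1 redo_depth=0
After op 4 (type): buf='hihi' undo_depth=2 redo_depth=0
After op 5 (undo): buf='hi' undo_depth=1 redo_depth=1
After op 6 (delete): buf='(empty)' undo_depth=2 redo_depth=0
After op 7 (type): buf='cat' undo_depth=3 redo_depth=0
After op 8 (delete): buf='(empty)' undo_depth=4 redo_depth=0
After op 9 (type): buf='hi' undo_depth=5 redo_depth=0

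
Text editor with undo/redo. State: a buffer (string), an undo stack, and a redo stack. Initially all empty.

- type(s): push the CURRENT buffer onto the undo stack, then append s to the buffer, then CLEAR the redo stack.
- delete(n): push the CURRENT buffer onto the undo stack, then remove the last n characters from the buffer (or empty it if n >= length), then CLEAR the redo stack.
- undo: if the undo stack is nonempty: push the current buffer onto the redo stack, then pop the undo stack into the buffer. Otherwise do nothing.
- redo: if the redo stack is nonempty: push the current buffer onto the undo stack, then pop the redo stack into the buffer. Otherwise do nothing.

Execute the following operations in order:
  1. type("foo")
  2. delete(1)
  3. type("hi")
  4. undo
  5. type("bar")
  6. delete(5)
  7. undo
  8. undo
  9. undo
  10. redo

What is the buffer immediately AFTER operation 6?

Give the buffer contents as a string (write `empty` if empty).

After op 1 (type): buf='foo' undo_depth=1 redo_depth=0
After op 2 (delete): buf='fo' undo_depth=2 redo_depth=0
After op 3 (type): buf='fohi' undo_depth=3 redo_depth=0
After op 4 (undo): buf='fo' undo_depth=2 redo_depth=1
After op 5 (type): buf='fobar' undo_depth=3 redo_depth=0
After op 6 (delete): buf='(empty)' undo_depth=4 redo_depth=0

Answer: empty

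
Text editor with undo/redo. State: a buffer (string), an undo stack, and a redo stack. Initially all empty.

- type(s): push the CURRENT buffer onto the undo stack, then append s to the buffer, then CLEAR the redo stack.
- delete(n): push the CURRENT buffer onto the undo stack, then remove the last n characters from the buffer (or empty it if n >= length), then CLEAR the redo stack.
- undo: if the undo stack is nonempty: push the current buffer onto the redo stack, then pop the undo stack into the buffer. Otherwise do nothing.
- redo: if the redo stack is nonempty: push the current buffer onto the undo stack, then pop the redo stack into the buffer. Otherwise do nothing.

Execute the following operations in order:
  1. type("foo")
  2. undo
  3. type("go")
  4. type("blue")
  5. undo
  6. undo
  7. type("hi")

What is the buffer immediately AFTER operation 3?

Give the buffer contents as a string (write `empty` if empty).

After op 1 (type): buf='foo' undo_depth=1 redo_depth=0
After op 2 (undo): buf='(empty)' undo_depth=0 redo_depth=1
After op 3 (type): buf='go' undo_depth=1 redo_depth=0

Answer: go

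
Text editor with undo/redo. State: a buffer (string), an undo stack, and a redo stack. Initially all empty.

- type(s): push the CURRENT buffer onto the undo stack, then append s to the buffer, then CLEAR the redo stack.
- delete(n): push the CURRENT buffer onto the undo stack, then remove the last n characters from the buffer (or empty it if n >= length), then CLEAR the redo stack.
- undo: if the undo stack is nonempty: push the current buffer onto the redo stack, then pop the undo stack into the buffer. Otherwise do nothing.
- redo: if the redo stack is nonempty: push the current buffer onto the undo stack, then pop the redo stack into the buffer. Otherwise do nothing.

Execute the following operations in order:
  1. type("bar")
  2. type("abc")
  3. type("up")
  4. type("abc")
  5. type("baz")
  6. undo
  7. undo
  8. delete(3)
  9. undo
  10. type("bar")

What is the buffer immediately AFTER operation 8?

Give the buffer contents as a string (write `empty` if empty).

After op 1 (type): buf='bar' undo_depth=1 redo_depth=0
After op 2 (type): buf='barabc' undo_depth=2 redo_depth=0
After op 3 (type): buf='barabcup' undo_depth=3 redo_depth=0
After op 4 (type): buf='barabcupabc' undo_depth=4 redo_depth=0
After op 5 (type): buf='barabcupabcbaz' undo_depth=5 redo_depth=0
After op 6 (undo): buf='barabcupabc' undo_depth=4 redo_depth=1
After op 7 (undo): buf='barabcup' undo_depth=3 redo_depth=2
After op 8 (delete): buf='barab' undo_depth=4 redo_depth=0

Answer: barab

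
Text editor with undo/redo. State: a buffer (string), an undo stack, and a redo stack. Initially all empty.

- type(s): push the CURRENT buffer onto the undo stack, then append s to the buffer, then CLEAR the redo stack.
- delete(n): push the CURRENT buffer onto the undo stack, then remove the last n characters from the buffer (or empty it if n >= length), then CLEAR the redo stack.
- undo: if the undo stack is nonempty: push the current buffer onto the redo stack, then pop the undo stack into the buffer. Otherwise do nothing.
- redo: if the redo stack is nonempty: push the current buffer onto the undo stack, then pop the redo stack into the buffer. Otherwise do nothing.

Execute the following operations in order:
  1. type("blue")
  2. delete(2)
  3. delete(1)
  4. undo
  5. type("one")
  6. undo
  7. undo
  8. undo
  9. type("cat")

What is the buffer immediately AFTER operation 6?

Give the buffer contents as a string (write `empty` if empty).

Answer: bl

Derivation:
After op 1 (type): buf='blue' undo_depth=1 redo_depth=0
After op 2 (delete): buf='bl' undo_depth=2 redo_depth=0
After op 3 (delete): buf='b' undo_depth=3 redo_depth=0
After op 4 (undo): buf='bl' undo_depth=2 redo_depth=1
After op 5 (type): buf='blone' undo_depth=3 redo_depth=0
After op 6 (undo): buf='bl' undo_depth=2 redo_depth=1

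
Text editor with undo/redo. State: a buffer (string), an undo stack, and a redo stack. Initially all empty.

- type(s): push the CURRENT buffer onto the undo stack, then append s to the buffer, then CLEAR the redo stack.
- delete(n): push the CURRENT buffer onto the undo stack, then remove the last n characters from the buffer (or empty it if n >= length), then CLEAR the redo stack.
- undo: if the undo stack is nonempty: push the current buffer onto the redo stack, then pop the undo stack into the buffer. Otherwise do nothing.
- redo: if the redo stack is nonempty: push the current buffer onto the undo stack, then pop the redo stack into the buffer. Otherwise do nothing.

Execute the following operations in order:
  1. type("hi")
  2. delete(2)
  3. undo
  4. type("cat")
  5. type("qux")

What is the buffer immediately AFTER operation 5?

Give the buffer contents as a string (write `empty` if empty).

After op 1 (type): buf='hi' undo_depth=1 redo_depth=0
After op 2 (delete): buf='(empty)' undo_depth=2 redo_depth=0
After op 3 (undo): buf='hi' undo_depth=1 redo_depth=1
After op 4 (type): buf='hicat' undo_depth=2 redo_depth=0
After op 5 (type): buf='hicatqux' undo_depth=3 redo_depth=0

Answer: hicatqux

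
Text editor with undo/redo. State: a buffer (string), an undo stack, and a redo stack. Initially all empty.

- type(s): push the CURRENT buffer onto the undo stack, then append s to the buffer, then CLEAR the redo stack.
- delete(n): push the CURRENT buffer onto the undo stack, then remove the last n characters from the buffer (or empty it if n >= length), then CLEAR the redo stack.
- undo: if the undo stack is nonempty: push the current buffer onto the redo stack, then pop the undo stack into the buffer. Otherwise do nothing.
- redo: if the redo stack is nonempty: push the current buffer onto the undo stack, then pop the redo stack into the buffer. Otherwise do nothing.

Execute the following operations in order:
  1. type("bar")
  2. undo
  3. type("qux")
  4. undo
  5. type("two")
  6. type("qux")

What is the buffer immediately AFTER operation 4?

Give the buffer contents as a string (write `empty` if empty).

Answer: empty

Derivation:
After op 1 (type): buf='bar' undo_depth=1 redo_depth=0
After op 2 (undo): buf='(empty)' undo_depth=0 redo_depth=1
After op 3 (type): buf='qux' undo_depth=1 redo_depth=0
After op 4 (undo): buf='(empty)' undo_depth=0 redo_depth=1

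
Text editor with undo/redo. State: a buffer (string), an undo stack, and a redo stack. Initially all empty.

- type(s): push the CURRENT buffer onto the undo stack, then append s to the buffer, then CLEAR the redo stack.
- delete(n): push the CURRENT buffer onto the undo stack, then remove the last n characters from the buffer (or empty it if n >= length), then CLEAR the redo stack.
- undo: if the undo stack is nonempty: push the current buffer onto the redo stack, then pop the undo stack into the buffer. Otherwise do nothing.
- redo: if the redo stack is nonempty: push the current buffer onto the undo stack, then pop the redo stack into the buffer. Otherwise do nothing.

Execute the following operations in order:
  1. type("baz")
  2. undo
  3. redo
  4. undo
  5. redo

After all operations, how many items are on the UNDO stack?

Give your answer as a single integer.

Answer: 1

Derivation:
After op 1 (type): buf='baz' undo_depth=1 redo_depth=0
After op 2 (undo): buf='(empty)' undo_depth=0 redo_depth=1
After op 3 (redo): buf='baz' undo_depth=1 redo_depth=0
After op 4 (undo): buf='(empty)' undo_depth=0 redo_depth=1
After op 5 (redo): buf='baz' undo_depth=1 redo_depth=0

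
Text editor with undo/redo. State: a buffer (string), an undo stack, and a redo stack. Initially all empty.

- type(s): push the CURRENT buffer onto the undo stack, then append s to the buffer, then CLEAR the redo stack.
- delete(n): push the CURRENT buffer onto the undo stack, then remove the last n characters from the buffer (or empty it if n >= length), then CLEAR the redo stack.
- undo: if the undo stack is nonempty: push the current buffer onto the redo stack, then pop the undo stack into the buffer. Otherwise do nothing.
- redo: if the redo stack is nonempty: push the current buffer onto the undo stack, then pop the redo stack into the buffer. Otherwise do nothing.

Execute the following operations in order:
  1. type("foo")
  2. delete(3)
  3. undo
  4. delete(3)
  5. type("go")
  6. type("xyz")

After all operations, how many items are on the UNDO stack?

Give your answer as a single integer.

Answer: 4

Derivation:
After op 1 (type): buf='foo' undo_depth=1 redo_depth=0
After op 2 (delete): buf='(empty)' undo_depth=2 redo_depth=0
After op 3 (undo): buf='foo' undo_depth=1 redo_depth=1
After op 4 (delete): buf='(empty)' undo_depth=2 redo_depth=0
After op 5 (type): buf='go' undo_depth=3 redo_depth=0
After op 6 (type): buf='goxyz' undo_depth=4 redo_depth=0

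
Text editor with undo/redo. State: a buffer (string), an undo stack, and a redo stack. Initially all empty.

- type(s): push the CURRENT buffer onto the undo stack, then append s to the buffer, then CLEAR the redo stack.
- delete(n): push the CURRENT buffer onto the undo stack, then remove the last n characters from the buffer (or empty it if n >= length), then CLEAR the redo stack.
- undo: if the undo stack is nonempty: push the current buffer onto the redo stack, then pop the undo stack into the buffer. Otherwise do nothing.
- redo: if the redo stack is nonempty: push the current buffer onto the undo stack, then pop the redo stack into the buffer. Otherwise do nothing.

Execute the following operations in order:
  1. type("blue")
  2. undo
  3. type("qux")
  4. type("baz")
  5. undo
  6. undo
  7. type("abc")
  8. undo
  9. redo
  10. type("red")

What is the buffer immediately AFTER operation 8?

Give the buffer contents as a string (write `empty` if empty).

Answer: empty

Derivation:
After op 1 (type): buf='blue' undo_depth=1 redo_depth=0
After op 2 (undo): buf='(empty)' undo_depth=0 redo_depth=1
After op 3 (type): buf='qux' undo_depth=1 redo_depth=0
After op 4 (type): buf='quxbaz' undo_depth=2 redo_depth=0
After op 5 (undo): buf='qux' undo_depth=1 redo_depth=1
After op 6 (undo): buf='(empty)' undo_depth=0 redo_depth=2
After op 7 (type): buf='abc' undo_depth=1 redo_depth=0
After op 8 (undo): buf='(empty)' undo_depth=0 redo_depth=1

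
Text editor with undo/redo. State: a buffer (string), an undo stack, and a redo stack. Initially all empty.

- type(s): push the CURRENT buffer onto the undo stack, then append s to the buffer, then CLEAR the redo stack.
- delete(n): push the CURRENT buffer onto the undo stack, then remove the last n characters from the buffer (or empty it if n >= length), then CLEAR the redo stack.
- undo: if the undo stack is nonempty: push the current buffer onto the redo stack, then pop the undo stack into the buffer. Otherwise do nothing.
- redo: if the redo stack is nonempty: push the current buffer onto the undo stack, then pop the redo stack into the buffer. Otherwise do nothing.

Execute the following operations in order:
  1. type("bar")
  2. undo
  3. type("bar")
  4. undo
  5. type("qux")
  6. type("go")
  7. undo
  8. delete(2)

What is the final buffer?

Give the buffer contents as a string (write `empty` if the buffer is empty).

After op 1 (type): buf='bar' undo_depth=1 redo_depth=0
After op 2 (undo): buf='(empty)' undo_depth=0 redo_depth=1
After op 3 (type): buf='bar' undo_depth=1 redo_depth=0
After op 4 (undo): buf='(empty)' undo_depth=0 redo_depth=1
After op 5 (type): buf='qux' undo_depth=1 redo_depth=0
After op 6 (type): buf='quxgo' undo_depth=2 redo_depth=0
After op 7 (undo): buf='qux' undo_depth=1 redo_depth=1
After op 8 (delete): buf='q' undo_depth=2 redo_depth=0

Answer: q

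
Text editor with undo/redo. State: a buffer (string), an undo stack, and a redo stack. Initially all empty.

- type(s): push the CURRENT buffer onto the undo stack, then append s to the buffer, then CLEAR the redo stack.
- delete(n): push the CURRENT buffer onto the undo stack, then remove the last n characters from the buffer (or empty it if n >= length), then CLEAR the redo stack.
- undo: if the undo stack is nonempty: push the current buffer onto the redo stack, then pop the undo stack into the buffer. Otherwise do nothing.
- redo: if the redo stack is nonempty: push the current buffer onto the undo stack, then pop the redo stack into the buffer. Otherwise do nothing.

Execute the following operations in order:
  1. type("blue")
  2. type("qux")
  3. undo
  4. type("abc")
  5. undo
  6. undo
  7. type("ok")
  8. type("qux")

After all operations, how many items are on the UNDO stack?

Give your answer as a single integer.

After op 1 (type): buf='blue' undo_depth=1 redo_depth=0
After op 2 (type): buf='bluequx' undo_depth=2 redo_depth=0
After op 3 (undo): buf='blue' undo_depth=1 redo_depth=1
After op 4 (type): buf='blueabc' undo_depth=2 redo_depth=0
After op 5 (undo): buf='blue' undo_depth=1 redo_depth=1
After op 6 (undo): buf='(empty)' undo_depth=0 redo_depth=2
After op 7 (type): buf='ok' undo_depth=1 redo_depth=0
After op 8 (type): buf='okqux' undo_depth=2 redo_depth=0

Answer: 2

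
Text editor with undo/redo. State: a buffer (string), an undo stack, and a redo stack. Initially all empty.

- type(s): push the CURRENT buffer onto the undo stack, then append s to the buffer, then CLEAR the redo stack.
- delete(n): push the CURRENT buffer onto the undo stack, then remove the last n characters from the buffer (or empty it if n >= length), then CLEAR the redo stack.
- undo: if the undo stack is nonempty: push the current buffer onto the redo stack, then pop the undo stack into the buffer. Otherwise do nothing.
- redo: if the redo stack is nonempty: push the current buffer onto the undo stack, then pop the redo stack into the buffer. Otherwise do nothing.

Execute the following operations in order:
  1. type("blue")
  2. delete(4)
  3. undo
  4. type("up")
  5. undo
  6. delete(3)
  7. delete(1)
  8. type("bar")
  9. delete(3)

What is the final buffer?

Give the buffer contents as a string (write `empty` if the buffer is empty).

After op 1 (type): buf='blue' undo_depth=1 redo_depth=0
After op 2 (delete): buf='(empty)' undo_depth=2 redo_depth=0
After op 3 (undo): buf='blue' undo_depth=1 redo_depth=1
After op 4 (type): buf='blueup' undo_depth=2 redo_depth=0
After op 5 (undo): buf='blue' undo_depth=1 redo_depth=1
After op 6 (delete): buf='b' undo_depth=2 redo_depth=0
After op 7 (delete): buf='(empty)' undo_depth=3 redo_depth=0
After op 8 (type): buf='bar' undo_depth=4 redo_depth=0
After op 9 (delete): buf='(empty)' undo_depth=5 redo_depth=0

Answer: empty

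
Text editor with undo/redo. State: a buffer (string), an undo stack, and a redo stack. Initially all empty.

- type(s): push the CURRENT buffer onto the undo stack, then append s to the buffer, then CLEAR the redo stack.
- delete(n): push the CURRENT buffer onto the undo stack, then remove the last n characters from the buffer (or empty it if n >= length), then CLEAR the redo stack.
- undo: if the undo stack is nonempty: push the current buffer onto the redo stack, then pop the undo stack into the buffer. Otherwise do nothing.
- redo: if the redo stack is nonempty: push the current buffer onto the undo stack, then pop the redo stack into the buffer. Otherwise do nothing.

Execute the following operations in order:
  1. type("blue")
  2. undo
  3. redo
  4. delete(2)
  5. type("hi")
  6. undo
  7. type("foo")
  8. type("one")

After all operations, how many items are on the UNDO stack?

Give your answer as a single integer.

Answer: 4

Derivation:
After op 1 (type): buf='blue' undo_depth=1 redo_depth=0
After op 2 (undo): buf='(empty)' undo_depth=0 redo_depth=1
After op 3 (redo): buf='blue' undo_depth=1 redo_depth=0
After op 4 (delete): buf='bl' undo_depth=2 redo_depth=0
After op 5 (type): buf='blhi' undo_depth=3 redo_depth=0
After op 6 (undo): buf='bl' undo_depth=2 redo_depth=1
After op 7 (type): buf='blfoo' undo_depth=3 redo_depth=0
After op 8 (type): buf='blfooone' undo_depth=4 redo_depth=0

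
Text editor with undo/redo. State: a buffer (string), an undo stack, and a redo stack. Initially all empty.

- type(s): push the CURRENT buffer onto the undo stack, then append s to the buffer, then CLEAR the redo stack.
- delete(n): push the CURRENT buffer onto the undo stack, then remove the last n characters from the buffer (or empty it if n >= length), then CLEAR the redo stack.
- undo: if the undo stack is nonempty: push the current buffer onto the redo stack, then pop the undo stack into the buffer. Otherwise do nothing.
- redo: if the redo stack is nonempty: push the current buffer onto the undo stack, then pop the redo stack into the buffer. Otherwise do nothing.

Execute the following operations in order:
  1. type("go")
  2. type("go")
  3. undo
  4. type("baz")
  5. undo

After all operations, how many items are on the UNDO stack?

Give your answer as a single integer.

After op 1 (type): buf='go' undo_depth=1 redo_depth=0
After op 2 (type): buf='gogo' undo_depth=2 redo_depth=0
After op 3 (undo): buf='go' undo_depth=1 redo_depth=1
After op 4 (type): buf='gobaz' undo_depth=2 redo_depth=0
After op 5 (undo): buf='go' undo_depth=1 redo_depth=1

Answer: 1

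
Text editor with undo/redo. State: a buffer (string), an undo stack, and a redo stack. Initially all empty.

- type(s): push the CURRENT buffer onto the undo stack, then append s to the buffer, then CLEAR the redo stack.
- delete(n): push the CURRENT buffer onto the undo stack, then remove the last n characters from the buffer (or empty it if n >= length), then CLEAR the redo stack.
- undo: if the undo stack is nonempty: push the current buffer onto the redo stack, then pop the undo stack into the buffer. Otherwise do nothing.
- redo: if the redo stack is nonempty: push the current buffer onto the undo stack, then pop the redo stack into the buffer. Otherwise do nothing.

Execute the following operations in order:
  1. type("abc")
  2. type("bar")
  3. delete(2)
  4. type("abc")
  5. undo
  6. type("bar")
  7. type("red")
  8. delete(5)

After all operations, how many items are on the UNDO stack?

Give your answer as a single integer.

Answer: 6

Derivation:
After op 1 (type): buf='abc' undo_depth=1 redo_depth=0
After op 2 (type): buf='abcbar' undo_depth=2 redo_depth=0
After op 3 (delete): buf='abcb' undo_depth=3 redo_depth=0
After op 4 (type): buf='abcbabc' undo_depth=4 redo_depth=0
After op 5 (undo): buf='abcb' undo_depth=3 redo_depth=1
After op 6 (type): buf='abcbbar' undo_depth=4 redo_depth=0
After op 7 (type): buf='abcbbarred' undo_depth=5 redo_depth=0
After op 8 (delete): buf='abcbb' undo_depth=6 redo_depth=0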